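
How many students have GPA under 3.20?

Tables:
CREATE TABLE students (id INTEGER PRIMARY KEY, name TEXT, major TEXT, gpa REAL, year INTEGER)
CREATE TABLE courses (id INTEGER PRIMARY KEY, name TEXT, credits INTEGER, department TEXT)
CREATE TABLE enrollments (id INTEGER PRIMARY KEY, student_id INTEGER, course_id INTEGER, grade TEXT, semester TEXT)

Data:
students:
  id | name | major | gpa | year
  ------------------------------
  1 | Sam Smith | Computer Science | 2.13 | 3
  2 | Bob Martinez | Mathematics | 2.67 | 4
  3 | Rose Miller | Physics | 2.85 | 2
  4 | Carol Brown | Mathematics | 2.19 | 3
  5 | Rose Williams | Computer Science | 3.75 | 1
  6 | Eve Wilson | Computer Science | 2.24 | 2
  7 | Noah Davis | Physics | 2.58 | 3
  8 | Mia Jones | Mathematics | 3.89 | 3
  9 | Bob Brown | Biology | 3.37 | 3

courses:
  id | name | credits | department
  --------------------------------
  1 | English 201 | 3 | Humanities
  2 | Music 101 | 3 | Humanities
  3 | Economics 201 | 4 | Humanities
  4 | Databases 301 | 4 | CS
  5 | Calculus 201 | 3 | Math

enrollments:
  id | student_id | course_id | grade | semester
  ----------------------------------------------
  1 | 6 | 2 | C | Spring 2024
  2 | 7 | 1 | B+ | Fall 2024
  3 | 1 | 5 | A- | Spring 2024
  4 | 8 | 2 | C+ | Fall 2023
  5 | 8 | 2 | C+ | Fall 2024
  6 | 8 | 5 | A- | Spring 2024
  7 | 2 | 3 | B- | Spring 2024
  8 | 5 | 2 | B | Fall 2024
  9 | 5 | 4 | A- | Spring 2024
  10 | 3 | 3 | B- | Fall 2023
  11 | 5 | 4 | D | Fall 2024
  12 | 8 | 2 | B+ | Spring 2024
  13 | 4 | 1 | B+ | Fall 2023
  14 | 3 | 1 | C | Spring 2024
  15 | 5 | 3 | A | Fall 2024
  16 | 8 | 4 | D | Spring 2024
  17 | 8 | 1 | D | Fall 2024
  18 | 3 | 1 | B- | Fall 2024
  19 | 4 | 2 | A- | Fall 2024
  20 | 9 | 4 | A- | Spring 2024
SELECT COUNT(*) FROM students WHERE gpa < 3.2

Execution result:
6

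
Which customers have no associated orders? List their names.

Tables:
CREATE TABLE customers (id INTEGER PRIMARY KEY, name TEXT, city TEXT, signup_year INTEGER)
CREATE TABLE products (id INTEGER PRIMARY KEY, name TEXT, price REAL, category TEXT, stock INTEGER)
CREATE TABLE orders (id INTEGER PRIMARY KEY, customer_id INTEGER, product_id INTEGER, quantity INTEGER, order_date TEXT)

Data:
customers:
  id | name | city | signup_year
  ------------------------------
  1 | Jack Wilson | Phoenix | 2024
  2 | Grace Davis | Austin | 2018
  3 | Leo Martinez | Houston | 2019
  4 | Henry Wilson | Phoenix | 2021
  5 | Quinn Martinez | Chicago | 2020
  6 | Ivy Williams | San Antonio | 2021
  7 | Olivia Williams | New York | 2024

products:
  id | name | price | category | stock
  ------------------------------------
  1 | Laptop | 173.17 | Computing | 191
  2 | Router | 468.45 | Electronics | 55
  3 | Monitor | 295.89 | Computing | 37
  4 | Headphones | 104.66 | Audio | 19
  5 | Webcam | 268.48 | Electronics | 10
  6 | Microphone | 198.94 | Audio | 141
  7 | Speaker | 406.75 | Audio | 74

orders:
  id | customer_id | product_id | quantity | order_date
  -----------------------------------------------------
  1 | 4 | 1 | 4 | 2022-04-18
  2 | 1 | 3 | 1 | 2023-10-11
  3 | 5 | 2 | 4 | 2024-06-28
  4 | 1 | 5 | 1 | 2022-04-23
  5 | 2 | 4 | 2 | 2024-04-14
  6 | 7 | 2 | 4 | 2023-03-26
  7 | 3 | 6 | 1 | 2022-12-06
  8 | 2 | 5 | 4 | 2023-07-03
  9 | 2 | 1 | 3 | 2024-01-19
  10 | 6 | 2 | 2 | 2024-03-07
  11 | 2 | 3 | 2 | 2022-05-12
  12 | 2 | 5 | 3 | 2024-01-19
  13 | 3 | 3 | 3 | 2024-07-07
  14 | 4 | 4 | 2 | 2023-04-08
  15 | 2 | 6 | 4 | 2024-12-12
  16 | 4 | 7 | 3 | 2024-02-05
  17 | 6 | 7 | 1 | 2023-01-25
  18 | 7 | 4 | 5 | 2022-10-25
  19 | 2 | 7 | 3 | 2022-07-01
SELECT p.name FROM customers p LEFT JOIN orders c ON c.customer_id = p.id WHERE c.id IS NULL

Execution result:
(no rows)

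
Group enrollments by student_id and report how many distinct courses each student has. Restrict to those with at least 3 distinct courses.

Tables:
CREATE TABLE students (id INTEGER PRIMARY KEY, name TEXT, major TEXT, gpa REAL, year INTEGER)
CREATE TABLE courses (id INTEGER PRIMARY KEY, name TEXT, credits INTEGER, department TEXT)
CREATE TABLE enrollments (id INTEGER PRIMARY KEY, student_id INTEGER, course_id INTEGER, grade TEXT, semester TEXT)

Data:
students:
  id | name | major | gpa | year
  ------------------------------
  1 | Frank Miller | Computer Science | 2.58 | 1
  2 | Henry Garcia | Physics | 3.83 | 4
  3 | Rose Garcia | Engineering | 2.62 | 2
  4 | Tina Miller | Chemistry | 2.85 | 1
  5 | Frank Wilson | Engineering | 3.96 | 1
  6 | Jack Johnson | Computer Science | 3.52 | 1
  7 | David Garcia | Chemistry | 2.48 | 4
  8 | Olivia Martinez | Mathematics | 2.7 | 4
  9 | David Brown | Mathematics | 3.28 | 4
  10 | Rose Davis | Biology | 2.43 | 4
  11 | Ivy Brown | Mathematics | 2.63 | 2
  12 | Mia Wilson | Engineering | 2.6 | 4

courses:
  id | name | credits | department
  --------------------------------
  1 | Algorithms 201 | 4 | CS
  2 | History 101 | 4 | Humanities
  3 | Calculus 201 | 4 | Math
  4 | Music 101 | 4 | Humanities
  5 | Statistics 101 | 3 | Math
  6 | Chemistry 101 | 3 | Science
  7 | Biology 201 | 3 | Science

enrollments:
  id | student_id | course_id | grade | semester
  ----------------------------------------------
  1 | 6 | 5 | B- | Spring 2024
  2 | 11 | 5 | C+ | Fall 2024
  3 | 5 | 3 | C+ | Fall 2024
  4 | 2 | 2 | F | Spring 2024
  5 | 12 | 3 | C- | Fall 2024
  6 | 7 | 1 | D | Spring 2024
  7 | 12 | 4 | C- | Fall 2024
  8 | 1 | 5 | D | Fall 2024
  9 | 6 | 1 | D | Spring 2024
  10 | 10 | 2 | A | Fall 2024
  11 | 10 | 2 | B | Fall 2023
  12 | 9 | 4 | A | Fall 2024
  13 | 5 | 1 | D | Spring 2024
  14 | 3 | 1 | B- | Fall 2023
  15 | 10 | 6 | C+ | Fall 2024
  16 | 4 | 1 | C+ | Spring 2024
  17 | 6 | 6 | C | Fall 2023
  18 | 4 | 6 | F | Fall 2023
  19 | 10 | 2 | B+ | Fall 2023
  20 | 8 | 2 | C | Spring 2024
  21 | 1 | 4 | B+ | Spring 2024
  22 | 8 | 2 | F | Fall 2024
SELECT student_id, COUNT(DISTINCT course_id) AS distinct_course_count FROM enrollments GROUP BY student_id HAVING COUNT(DISTINCT course_id) >= 3

Execution result:
student_id | distinct_course_count
6 | 3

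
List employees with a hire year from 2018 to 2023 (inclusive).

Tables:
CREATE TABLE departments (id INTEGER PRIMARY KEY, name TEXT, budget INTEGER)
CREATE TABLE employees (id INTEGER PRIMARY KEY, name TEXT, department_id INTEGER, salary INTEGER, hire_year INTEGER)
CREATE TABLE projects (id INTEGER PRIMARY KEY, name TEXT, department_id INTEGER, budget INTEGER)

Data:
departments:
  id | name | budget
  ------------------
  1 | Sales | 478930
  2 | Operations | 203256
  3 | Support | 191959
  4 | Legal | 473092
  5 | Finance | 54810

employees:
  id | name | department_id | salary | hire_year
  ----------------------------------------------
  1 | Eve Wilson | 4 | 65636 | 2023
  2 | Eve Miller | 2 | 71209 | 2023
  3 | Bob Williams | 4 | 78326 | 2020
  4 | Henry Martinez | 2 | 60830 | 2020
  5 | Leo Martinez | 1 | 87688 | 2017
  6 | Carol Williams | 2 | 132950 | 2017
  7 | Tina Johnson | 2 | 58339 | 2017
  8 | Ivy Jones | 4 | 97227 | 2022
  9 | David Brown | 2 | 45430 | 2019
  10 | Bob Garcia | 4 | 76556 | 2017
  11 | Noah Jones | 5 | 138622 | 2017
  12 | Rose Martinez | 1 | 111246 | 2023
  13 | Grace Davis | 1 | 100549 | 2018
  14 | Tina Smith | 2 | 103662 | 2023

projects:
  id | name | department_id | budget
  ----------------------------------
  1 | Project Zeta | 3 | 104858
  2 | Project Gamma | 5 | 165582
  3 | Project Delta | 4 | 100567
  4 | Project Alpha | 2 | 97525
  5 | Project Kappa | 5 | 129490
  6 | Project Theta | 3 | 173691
SELECT name, hire_year FROM employees WHERE hire_year BETWEEN 2018 AND 2023

Execution result:
name | hire_year
Eve Wilson | 2023
Eve Miller | 2023
Bob Williams | 2020
Henry Martinez | 2020
Ivy Jones | 2022
David Brown | 2019
Rose Martinez | 2023
Grace Davis | 2018
Tina Smith | 2023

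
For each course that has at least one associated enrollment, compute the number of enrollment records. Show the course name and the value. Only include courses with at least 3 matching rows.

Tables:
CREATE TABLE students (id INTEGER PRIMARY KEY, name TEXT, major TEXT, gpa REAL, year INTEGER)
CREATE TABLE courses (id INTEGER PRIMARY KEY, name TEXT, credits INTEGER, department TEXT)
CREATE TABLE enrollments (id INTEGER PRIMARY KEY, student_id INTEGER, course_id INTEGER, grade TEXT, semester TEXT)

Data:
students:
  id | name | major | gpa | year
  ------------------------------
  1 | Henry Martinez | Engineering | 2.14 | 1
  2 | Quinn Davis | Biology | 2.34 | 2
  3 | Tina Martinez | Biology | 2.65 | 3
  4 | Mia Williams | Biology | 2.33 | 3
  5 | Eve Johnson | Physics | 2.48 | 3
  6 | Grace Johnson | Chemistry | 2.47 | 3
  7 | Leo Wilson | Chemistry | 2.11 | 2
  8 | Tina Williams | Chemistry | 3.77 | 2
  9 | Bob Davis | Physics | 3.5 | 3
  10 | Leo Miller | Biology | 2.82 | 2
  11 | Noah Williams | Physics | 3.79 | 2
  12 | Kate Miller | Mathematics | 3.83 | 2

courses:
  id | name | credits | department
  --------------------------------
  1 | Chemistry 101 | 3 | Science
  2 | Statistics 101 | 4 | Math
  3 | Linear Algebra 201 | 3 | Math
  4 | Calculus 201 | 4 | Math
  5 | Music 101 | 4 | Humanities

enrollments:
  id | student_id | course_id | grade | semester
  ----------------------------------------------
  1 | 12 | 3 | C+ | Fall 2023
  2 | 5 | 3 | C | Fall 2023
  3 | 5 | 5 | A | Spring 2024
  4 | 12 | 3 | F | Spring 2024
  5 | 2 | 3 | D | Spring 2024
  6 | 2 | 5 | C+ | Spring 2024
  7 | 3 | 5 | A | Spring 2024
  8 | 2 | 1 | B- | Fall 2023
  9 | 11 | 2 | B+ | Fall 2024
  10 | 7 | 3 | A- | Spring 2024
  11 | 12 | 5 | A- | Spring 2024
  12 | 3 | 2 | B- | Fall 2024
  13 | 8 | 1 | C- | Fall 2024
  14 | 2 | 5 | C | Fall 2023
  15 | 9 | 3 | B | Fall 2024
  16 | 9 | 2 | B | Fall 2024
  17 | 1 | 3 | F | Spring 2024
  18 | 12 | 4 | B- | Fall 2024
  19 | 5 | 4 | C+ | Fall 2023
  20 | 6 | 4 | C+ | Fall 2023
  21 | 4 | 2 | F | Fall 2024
SELECT p.name, COUNT(*) AS n FROM enrollments c JOIN courses p ON c.course_id = p.id GROUP BY p.id, p.name HAVING COUNT(*) >= 3

Execution result:
name | n
Statistics 101 | 4
Linear Algebra 201 | 7
Calculus 201 | 3
Music 101 | 5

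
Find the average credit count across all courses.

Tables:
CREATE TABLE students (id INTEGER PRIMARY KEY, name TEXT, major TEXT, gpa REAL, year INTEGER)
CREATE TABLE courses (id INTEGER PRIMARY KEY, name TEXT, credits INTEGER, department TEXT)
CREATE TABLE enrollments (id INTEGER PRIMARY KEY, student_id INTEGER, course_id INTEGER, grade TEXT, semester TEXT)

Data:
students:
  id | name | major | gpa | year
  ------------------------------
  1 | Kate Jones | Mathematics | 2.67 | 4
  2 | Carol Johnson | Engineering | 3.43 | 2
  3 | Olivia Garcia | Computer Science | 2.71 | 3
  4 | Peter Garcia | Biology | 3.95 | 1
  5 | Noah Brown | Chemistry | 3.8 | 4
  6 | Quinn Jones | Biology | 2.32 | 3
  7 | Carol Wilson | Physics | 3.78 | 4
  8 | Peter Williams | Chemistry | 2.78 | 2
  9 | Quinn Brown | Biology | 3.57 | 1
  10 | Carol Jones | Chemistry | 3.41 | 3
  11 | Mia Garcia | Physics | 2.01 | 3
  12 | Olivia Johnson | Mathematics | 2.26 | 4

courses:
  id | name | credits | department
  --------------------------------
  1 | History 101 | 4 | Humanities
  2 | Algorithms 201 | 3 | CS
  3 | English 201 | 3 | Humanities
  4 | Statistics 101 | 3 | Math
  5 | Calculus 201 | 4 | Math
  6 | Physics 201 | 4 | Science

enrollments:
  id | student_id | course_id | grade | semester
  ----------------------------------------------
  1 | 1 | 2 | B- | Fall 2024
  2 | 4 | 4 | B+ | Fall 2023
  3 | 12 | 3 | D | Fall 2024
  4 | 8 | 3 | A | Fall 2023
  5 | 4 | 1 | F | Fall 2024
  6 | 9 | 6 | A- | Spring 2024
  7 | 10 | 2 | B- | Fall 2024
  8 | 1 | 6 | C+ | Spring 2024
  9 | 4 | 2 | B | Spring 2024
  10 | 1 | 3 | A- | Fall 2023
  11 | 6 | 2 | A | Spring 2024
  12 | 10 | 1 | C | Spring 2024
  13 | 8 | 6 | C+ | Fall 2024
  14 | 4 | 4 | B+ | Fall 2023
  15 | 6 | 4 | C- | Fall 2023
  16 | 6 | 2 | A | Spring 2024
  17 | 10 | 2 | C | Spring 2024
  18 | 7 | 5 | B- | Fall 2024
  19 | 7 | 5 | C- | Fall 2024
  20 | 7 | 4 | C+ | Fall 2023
SELECT AVG(credits) FROM courses

Execution result:
3.50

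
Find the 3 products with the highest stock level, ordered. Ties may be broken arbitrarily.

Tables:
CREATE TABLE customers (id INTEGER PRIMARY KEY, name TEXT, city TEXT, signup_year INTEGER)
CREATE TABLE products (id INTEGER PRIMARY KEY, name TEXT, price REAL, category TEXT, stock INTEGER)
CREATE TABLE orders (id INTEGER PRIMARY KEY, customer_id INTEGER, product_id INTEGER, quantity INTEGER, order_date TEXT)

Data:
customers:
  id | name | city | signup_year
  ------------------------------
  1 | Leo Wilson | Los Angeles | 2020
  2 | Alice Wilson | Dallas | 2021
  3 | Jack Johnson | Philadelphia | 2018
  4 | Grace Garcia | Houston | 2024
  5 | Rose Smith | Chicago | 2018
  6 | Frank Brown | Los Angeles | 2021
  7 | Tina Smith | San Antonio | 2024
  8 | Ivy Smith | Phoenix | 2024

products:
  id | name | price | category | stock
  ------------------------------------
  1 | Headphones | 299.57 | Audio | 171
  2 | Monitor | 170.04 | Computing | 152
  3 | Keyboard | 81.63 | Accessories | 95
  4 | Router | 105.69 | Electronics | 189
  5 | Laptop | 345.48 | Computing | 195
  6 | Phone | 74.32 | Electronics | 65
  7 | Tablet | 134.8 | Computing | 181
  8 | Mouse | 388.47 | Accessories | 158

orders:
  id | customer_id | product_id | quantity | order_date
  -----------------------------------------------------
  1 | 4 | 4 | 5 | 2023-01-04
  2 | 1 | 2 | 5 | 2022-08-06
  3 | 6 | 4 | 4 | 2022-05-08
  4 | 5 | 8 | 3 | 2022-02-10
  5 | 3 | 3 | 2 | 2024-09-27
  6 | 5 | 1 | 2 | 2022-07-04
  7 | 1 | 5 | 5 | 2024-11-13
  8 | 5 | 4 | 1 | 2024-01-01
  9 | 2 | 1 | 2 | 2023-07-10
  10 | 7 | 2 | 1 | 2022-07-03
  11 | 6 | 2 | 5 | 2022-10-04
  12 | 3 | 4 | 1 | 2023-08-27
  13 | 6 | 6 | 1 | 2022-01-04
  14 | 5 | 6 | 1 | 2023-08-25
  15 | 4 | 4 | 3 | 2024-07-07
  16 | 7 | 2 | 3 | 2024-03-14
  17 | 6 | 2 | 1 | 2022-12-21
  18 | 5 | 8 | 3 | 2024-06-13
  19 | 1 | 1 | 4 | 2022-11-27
SELECT name, stock FROM products ORDER BY stock DESC LIMIT 3

Execution result:
name | stock
Laptop | 195
Router | 189
Tablet | 181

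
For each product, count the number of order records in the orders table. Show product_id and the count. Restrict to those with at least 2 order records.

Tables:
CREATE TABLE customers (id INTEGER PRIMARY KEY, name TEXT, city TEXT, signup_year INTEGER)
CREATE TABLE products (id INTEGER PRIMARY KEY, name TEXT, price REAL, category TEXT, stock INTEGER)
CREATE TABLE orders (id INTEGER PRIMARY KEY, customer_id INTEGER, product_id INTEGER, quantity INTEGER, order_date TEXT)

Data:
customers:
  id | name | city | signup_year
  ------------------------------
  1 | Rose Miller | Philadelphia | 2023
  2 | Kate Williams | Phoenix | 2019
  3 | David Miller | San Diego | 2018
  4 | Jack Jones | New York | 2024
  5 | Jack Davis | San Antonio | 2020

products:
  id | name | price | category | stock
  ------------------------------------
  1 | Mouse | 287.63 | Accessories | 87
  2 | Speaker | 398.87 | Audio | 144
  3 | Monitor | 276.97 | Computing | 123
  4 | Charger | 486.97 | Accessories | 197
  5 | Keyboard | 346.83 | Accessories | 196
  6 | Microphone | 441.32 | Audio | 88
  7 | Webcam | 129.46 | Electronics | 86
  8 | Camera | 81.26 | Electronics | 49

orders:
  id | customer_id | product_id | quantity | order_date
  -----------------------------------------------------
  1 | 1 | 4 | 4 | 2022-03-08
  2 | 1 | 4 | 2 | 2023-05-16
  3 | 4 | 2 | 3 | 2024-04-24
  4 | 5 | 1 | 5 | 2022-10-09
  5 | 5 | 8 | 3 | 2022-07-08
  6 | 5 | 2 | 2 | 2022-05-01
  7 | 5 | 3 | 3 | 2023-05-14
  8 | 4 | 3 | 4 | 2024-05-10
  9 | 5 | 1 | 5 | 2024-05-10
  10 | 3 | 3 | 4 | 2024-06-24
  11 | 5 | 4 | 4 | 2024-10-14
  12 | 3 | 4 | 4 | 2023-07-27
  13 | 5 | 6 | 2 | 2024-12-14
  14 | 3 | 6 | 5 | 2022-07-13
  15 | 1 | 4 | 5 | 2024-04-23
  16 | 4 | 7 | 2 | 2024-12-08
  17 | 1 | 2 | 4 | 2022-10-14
SELECT product_id, COUNT(*) AS order_count FROM orders GROUP BY product_id HAVING COUNT(*) >= 2

Execution result:
product_id | order_count
1 | 2
2 | 3
3 | 3
4 | 5
6 | 2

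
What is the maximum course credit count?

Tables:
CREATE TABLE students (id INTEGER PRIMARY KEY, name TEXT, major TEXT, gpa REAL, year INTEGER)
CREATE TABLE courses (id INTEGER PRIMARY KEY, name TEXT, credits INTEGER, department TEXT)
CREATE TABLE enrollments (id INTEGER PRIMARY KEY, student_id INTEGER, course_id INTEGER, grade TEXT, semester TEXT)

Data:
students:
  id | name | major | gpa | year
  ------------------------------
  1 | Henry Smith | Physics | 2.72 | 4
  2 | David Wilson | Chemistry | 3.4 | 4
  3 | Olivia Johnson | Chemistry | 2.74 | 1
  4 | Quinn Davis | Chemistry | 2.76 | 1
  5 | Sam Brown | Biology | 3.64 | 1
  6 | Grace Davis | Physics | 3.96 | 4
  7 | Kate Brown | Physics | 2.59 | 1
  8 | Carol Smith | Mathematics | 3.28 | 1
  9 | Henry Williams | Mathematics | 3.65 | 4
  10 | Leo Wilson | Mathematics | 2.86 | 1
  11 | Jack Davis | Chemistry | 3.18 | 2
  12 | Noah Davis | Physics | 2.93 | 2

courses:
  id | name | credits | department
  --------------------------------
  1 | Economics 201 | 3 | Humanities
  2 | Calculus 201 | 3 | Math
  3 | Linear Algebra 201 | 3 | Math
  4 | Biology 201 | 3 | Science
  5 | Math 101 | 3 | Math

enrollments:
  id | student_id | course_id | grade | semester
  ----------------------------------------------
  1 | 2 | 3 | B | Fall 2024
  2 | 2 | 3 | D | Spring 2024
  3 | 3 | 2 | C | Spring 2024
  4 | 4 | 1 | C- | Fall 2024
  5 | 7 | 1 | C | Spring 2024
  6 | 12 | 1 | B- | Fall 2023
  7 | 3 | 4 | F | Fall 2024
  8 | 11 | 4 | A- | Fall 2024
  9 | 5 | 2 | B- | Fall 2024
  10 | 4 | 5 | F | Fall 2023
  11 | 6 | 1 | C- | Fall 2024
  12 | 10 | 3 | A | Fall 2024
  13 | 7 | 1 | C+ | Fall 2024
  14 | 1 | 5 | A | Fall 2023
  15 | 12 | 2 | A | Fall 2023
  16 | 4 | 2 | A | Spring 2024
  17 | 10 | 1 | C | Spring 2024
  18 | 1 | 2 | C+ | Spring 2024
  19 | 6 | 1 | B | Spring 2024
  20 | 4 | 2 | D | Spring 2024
SELECT MAX(credits) FROM courses

Execution result:
3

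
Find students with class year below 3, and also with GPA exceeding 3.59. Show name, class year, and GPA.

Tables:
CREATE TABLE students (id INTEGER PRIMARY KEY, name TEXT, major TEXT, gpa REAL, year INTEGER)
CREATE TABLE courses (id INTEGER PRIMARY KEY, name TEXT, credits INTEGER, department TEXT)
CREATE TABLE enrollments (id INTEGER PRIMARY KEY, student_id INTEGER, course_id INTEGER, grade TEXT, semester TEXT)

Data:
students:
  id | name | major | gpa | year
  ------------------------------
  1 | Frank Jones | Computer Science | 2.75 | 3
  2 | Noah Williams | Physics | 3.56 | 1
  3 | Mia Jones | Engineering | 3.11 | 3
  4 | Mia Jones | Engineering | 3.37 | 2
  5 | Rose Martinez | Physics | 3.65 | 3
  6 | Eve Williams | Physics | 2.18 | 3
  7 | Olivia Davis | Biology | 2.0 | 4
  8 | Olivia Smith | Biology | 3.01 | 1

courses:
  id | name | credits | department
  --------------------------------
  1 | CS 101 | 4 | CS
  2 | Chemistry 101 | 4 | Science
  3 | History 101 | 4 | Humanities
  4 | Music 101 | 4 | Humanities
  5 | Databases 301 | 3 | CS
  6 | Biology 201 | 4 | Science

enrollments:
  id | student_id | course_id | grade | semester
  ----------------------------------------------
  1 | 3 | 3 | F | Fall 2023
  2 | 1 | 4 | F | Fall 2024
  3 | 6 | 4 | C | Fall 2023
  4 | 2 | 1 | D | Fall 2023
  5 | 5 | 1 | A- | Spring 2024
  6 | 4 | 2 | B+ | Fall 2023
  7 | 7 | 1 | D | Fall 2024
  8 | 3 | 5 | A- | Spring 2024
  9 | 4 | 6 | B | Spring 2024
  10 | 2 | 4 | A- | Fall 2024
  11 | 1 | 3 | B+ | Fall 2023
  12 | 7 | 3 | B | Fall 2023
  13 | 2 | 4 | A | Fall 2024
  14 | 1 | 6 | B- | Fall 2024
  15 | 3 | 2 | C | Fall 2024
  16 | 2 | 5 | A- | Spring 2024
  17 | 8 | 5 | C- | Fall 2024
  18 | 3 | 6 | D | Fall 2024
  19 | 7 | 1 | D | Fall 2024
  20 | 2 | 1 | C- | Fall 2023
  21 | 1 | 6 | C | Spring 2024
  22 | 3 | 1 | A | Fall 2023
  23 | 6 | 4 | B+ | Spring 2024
SELECT name, year, gpa FROM students WHERE year < 3 AND gpa > 3.59

Execution result:
(no rows)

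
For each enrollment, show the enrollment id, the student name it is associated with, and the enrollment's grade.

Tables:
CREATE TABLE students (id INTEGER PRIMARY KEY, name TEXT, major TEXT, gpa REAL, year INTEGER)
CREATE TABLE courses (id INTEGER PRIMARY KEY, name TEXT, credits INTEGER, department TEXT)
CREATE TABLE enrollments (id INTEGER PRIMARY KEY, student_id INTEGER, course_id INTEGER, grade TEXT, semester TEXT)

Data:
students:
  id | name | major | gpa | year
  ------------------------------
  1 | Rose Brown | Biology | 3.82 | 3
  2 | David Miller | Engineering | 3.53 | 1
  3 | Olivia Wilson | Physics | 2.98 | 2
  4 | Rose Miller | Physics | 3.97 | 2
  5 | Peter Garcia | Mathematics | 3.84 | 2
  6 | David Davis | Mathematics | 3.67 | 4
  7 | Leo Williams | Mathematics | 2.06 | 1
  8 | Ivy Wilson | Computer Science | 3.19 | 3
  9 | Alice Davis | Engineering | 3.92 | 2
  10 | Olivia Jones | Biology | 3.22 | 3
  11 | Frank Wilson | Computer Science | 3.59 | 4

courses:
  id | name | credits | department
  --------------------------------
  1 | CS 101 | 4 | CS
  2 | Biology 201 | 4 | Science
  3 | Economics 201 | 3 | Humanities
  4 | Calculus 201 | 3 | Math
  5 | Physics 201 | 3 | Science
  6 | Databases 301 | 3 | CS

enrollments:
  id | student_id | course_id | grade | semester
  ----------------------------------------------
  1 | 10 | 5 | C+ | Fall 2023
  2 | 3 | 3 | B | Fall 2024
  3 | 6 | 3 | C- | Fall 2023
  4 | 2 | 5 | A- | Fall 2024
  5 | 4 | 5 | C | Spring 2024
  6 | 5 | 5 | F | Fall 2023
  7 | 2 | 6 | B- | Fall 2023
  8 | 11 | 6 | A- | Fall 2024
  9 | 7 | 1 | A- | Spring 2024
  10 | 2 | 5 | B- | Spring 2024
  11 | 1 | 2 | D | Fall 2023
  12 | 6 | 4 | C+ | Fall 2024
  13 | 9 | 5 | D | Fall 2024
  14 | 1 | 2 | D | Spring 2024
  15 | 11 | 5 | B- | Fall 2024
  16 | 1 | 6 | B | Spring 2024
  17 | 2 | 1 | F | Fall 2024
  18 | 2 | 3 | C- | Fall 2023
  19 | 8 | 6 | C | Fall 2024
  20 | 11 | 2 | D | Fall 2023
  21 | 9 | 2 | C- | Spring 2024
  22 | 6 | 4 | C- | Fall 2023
SELECT c.id, p.name AS student, c.grade FROM enrollments c JOIN students p ON c.student_id = p.id

Execution result:
id | student | grade
1 | Olivia Jones | C+
2 | Olivia Wilson | B
3 | David Davis | C-
4 | David Miller | A-
5 | Rose Miller | C
6 | Peter Garcia | F
7 | David Miller | B-
8 | Frank Wilson | A-
9 | Leo Williams | A-
10 | David Miller | B-
11 | Rose Brown | D
12 | David Davis | C+
13 | Alice Davis | D
14 | Rose Brown | D
15 | Frank Wilson | B-
16 | Rose Brown | B
17 | David Miller | F
18 | David Miller | C-
19 | Ivy Wilson | C
20 | Frank Wilson | D
21 | Alice Davis | C-
22 | David Davis | C-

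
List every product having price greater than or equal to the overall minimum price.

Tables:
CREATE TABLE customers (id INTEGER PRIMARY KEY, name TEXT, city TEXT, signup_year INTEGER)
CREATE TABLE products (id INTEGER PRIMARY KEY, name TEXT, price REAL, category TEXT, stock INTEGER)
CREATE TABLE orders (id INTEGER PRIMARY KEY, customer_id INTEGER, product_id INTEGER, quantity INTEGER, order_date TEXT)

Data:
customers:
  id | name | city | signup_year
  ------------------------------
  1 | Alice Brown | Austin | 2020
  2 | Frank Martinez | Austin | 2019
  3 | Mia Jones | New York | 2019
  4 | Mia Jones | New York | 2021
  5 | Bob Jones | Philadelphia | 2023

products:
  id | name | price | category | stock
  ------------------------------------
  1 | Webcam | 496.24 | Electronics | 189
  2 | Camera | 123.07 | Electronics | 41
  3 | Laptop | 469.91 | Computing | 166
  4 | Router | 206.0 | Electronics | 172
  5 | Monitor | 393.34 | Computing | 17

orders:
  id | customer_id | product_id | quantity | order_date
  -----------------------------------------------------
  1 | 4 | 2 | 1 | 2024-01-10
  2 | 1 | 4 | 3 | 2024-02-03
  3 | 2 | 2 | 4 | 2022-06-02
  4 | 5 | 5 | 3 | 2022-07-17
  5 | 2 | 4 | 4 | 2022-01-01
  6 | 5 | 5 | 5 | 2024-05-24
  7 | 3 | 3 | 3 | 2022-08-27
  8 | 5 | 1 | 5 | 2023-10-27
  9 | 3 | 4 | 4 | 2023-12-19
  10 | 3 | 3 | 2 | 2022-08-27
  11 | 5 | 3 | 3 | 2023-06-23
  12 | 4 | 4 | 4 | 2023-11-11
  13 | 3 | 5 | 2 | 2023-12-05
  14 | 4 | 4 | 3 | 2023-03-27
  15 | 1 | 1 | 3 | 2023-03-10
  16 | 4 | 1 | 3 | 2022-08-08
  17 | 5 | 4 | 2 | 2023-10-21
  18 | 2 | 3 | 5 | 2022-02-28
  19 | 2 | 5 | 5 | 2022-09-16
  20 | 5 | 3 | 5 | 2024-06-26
SELECT name, price FROM products WHERE price >= (SELECT MIN(price) FROM products)

Execution result:
name | price
Webcam | 496.24
Camera | 123.07
Laptop | 469.91
Router | 206.00
Monitor | 393.34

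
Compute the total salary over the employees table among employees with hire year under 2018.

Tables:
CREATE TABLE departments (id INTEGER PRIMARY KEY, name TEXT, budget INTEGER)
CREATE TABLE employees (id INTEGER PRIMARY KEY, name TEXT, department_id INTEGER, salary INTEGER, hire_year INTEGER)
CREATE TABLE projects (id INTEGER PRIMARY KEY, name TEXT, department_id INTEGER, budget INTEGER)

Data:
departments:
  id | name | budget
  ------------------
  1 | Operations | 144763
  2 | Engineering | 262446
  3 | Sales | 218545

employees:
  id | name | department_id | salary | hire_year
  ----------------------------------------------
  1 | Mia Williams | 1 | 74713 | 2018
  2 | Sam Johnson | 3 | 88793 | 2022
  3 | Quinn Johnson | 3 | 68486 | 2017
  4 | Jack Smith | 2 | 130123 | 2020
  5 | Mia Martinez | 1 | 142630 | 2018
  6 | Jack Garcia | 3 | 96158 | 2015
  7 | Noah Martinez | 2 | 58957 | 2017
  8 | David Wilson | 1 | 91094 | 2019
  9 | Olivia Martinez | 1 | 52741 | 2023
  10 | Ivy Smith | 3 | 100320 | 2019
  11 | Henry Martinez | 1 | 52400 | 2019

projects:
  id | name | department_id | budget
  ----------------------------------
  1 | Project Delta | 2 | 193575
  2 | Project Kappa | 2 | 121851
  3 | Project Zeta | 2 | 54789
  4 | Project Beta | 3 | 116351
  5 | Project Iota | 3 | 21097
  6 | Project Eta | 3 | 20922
SELECT SUM(salary) FROM employees WHERE hire_year < 2018

Execution result:
223601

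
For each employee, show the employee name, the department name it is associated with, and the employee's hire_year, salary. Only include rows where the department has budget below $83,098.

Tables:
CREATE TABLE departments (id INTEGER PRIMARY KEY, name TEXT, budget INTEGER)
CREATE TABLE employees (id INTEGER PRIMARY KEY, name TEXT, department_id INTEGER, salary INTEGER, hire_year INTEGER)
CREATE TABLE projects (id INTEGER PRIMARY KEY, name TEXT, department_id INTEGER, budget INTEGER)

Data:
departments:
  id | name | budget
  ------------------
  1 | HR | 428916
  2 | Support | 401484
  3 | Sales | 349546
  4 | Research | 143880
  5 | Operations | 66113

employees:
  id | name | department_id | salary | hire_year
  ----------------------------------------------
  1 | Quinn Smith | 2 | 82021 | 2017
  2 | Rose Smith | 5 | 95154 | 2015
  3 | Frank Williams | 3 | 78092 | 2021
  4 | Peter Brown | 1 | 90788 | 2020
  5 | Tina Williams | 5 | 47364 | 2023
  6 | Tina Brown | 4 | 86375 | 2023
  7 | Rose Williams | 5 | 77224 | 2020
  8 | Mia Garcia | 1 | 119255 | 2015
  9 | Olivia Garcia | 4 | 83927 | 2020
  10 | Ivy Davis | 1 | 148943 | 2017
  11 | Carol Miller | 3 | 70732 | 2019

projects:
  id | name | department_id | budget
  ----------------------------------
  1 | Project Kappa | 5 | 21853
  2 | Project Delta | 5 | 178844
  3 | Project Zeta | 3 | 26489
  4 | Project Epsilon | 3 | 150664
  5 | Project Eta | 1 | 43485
SELECT c.name, p.name AS department, c.hire_year, c.salary FROM employees c JOIN departments p ON c.department_id = p.id WHERE p.budget < 83098

Execution result:
name | department | hire_year | salary
Rose Smith | Operations | 2015 | 95154
Tina Williams | Operations | 2023 | 47364
Rose Williams | Operations | 2020 | 77224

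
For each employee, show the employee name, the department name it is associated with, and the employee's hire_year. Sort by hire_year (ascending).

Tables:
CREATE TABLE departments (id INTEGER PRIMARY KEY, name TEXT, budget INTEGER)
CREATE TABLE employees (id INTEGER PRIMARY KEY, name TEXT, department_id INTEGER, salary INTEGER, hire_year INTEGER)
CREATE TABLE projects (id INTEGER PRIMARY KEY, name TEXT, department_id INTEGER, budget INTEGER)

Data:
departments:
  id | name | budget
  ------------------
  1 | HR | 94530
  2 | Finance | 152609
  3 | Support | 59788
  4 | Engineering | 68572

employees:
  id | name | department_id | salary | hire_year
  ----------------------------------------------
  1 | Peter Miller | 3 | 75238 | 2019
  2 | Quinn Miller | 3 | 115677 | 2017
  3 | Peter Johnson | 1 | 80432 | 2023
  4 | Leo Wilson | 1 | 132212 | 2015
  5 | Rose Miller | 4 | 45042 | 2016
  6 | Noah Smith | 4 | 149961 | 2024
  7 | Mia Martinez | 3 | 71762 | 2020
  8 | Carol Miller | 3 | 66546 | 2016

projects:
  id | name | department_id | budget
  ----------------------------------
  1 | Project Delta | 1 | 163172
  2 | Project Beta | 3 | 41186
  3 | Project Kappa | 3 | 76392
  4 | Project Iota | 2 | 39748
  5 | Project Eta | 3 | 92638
SELECT c.name, p.name AS department, c.hire_year FROM employees c JOIN departments p ON c.department_id = p.id ORDER BY c.hire_year ASC

Execution result:
name | department | hire_year
Leo Wilson | HR | 2015
Rose Miller | Engineering | 2016
Carol Miller | Support | 2016
Quinn Miller | Support | 2017
Peter Miller | Support | 2019
Mia Martinez | Support | 2020
Peter Johnson | HR | 2023
Noah Smith | Engineering | 2024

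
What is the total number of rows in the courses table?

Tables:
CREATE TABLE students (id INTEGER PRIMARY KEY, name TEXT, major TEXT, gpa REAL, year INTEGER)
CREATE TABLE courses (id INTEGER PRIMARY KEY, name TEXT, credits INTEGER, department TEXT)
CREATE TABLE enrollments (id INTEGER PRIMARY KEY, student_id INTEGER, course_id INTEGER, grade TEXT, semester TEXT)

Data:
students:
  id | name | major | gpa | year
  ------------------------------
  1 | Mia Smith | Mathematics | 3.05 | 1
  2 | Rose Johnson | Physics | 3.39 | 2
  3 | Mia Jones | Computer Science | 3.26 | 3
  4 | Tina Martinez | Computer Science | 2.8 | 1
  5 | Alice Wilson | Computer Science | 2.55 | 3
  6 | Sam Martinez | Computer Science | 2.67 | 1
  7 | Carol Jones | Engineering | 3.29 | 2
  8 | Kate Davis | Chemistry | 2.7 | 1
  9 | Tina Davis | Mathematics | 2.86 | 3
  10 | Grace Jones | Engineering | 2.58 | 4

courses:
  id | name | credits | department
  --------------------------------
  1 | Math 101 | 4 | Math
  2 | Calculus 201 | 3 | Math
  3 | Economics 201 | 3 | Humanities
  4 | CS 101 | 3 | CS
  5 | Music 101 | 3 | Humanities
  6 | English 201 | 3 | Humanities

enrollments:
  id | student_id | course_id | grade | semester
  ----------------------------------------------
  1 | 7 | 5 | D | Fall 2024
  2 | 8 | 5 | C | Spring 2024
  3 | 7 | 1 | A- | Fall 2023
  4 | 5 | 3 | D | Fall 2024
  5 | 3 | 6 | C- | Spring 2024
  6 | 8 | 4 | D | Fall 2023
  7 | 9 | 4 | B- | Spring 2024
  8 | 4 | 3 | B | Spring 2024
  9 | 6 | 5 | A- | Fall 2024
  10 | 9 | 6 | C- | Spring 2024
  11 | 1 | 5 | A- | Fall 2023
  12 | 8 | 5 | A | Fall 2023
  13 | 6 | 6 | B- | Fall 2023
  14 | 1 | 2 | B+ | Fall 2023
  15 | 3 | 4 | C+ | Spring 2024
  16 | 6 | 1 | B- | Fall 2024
SELECT COUNT(*) FROM courses

Execution result:
6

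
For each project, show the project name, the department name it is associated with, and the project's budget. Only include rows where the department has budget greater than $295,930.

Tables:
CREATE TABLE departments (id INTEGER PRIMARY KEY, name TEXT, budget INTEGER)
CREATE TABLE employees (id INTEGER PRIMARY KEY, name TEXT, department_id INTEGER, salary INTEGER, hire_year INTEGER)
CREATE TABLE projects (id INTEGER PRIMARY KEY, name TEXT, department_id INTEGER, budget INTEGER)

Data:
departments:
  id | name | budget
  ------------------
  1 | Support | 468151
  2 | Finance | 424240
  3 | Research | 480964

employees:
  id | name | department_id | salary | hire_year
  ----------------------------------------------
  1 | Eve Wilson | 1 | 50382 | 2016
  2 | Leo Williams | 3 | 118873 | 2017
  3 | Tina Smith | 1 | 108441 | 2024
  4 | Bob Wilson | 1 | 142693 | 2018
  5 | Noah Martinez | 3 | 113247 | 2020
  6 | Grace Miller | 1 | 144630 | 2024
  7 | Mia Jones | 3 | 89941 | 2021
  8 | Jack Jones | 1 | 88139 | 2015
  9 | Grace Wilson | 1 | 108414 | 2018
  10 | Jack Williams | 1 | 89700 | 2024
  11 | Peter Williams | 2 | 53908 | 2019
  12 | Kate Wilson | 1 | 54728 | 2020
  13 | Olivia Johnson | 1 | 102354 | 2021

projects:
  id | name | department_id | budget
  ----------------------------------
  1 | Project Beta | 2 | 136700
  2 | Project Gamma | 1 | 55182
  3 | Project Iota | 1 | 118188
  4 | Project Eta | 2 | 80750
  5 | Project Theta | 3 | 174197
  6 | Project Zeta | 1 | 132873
SELECT c.name, p.name AS department, c.budget FROM projects c JOIN departments p ON c.department_id = p.id WHERE p.budget > 295930

Execution result:
name | department | budget
Project Beta | Finance | 136700
Project Gamma | Support | 55182
Project Iota | Support | 118188
Project Eta | Finance | 80750
Project Theta | Research | 174197
Project Zeta | Support | 132873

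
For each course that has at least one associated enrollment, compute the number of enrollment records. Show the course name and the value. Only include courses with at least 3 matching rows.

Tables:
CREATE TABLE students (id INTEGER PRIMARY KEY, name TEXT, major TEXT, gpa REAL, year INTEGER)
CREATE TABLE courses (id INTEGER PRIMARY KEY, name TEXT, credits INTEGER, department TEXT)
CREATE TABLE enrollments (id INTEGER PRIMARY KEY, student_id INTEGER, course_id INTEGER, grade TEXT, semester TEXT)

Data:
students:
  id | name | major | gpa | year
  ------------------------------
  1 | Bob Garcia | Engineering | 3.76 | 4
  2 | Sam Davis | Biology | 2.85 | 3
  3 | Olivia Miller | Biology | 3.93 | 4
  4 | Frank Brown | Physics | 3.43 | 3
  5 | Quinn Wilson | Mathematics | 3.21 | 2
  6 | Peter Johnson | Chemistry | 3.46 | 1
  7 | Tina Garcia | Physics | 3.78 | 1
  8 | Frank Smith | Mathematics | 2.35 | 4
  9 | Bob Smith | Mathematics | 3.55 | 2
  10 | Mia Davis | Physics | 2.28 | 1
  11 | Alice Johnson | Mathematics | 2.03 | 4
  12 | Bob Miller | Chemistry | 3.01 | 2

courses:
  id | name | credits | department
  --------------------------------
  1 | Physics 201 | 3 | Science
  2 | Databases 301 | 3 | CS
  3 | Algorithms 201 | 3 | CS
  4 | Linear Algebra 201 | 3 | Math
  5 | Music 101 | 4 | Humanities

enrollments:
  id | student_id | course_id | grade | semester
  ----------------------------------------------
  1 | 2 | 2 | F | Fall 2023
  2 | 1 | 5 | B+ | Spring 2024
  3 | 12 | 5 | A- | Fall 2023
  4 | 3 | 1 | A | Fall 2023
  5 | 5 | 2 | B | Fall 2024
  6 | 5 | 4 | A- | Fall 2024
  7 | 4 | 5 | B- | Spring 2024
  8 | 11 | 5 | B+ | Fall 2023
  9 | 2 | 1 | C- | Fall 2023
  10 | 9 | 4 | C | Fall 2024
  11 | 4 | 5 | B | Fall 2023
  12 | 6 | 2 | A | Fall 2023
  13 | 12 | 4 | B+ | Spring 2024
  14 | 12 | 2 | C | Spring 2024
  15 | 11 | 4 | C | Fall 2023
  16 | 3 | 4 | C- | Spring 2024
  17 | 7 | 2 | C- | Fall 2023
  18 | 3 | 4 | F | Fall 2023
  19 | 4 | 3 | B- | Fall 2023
SELECT p.name, COUNT(*) AS n FROM enrollments c JOIN courses p ON c.course_id = p.id GROUP BY p.id, p.name HAVING COUNT(*) >= 3

Execution result:
name | n
Databases 301 | 5
Linear Algebra 201 | 6
Music 101 | 5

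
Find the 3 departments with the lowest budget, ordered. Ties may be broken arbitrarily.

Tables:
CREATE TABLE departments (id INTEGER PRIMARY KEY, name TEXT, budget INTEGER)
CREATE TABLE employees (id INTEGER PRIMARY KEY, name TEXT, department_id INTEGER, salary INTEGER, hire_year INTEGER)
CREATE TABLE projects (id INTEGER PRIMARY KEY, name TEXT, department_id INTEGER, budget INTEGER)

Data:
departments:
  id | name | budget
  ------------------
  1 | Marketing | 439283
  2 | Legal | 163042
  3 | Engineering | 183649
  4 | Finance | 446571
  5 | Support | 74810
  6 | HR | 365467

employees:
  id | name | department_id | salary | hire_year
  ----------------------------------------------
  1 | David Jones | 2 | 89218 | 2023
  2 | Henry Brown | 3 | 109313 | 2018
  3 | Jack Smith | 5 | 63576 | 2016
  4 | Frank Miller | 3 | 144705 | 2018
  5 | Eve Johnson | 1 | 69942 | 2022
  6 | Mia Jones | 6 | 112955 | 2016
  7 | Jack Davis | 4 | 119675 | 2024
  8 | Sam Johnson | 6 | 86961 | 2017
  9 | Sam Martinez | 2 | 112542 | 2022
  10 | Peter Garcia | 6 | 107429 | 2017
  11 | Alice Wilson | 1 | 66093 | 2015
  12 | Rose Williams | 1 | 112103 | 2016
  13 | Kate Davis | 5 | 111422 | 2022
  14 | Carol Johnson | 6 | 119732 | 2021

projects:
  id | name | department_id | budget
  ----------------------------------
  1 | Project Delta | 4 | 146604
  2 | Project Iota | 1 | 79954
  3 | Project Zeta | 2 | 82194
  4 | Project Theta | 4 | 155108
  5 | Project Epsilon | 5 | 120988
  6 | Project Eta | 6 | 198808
SELECT name, budget FROM departments ORDER BY budget ASC LIMIT 3

Execution result:
name | budget
Support | 74810
Legal | 163042
Engineering | 183649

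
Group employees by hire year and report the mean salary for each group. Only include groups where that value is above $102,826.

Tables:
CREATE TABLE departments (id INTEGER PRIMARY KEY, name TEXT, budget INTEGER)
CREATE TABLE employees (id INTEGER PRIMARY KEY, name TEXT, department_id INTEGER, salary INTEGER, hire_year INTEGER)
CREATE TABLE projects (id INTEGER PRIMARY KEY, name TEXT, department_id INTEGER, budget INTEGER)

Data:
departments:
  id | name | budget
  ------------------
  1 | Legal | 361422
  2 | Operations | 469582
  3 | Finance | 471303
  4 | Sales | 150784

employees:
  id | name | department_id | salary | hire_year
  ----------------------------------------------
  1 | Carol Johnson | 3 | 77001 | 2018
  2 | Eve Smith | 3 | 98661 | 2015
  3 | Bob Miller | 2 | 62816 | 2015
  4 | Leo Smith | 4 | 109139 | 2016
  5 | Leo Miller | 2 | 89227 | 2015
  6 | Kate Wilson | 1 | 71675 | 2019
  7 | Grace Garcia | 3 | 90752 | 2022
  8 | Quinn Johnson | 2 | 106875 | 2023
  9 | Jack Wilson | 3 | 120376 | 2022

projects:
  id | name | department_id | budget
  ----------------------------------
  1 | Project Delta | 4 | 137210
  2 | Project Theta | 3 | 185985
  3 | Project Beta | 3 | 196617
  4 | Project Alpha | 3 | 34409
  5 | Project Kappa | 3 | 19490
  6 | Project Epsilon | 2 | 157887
SELECT hire_year, AVG(salary) AS avg_salary FROM employees GROUP BY hire_year HAVING AVG(salary) > 102826

Execution result:
hire_year | avg_salary
2016 | 109139.00
2022 | 105564.00
2023 | 106875.00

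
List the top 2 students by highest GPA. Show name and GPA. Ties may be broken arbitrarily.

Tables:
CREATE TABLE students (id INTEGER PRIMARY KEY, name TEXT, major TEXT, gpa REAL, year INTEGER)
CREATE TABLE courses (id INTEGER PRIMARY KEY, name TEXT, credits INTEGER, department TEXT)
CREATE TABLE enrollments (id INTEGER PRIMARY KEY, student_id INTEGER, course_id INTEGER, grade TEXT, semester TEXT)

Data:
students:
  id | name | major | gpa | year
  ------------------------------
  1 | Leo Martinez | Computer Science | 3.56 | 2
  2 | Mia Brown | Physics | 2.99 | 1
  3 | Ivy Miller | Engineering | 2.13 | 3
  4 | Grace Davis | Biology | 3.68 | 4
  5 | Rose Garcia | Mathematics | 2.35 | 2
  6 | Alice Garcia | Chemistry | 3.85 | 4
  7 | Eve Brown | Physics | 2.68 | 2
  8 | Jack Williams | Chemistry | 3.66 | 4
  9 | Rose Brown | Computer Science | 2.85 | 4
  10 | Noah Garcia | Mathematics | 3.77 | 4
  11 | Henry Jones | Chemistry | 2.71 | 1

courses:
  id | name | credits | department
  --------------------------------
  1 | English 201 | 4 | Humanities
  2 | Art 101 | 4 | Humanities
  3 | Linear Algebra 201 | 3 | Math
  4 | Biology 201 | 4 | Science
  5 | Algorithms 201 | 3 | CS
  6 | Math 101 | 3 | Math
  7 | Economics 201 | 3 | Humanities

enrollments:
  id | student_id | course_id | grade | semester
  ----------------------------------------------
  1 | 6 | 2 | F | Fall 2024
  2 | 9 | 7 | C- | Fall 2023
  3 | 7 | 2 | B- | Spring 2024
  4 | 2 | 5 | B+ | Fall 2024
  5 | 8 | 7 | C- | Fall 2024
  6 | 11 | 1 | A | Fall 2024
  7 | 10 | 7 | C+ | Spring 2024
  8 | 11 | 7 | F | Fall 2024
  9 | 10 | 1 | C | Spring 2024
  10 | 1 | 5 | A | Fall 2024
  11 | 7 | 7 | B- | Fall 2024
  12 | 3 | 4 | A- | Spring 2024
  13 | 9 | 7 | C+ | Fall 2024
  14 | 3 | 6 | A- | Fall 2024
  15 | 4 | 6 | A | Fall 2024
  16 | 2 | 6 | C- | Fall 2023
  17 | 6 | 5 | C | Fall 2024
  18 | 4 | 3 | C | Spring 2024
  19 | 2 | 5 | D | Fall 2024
SELECT name, gpa FROM students ORDER BY gpa DESC LIMIT 2

Execution result:
name | gpa
Alice Garcia | 3.85
Noah Garcia | 3.77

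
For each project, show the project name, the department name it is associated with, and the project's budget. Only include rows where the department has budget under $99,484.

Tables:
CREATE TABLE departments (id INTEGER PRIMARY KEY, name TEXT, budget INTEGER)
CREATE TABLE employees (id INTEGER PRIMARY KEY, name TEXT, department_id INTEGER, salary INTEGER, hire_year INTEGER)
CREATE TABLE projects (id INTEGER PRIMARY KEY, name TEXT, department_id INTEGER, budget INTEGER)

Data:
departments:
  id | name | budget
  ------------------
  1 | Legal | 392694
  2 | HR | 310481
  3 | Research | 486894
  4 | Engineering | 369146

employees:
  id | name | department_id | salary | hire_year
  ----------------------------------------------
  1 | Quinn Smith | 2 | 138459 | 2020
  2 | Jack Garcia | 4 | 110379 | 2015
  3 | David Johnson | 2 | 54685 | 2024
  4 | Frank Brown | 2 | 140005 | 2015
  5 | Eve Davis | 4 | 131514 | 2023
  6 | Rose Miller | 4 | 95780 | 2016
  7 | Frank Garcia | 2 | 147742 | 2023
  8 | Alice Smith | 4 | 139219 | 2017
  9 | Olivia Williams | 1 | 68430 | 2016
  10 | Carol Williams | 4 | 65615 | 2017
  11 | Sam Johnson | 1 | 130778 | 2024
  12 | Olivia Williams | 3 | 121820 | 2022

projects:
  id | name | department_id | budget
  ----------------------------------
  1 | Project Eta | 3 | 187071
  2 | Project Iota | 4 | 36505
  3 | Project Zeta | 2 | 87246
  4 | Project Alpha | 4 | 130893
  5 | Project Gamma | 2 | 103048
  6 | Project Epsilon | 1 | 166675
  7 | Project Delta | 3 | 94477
SELECT c.name, p.name AS department, c.budget FROM projects c JOIN departments p ON c.department_id = p.id WHERE p.budget < 99484

Execution result:
(no rows)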